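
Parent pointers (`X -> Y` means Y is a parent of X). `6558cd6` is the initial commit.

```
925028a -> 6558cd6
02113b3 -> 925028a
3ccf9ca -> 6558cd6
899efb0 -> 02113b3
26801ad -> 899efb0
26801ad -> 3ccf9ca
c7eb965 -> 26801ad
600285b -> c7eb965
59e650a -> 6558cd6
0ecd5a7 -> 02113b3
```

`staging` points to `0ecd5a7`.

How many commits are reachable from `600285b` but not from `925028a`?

6

Reachable from 600285b: {02113b3, 26801ad, 3ccf9ca, 600285b, 6558cd6, 899efb0, 925028a, c7eb965}.
Reachable from 925028a: {6558cd6, 925028a}.
In 600285b's history but not 925028a's: {02113b3, 26801ad, 3ccf9ca, 600285b, 899efb0, c7eb965} — 6 commits.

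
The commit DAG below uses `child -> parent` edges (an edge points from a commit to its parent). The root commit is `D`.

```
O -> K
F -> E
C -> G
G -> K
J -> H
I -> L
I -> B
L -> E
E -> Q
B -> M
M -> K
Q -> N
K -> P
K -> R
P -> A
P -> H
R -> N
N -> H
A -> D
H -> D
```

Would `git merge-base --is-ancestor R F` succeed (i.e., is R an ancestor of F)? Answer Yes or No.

Ancestors of F: {D, E, F, H, N, Q}.
R is not in that set, so it is not an ancestor of F.

No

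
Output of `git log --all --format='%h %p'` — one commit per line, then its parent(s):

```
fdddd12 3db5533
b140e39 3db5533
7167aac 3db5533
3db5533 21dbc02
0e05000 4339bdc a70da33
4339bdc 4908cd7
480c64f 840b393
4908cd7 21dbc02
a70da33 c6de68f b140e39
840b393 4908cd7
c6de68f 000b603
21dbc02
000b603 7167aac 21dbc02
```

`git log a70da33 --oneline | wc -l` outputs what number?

Walking parent pointers from a70da33: reachable set = {000b603, 21dbc02, 3db5533, 7167aac, a70da33, b140e39, c6de68f}.
That is 7 commits.

7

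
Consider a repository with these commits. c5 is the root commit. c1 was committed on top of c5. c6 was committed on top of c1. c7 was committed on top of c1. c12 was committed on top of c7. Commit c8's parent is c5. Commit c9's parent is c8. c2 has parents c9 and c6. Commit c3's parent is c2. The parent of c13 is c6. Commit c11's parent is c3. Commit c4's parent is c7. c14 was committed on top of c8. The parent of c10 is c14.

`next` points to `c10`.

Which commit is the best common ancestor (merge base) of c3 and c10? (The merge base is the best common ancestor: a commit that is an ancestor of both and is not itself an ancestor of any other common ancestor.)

Ancestors of c3: {c1, c2, c3, c5, c6, c8, c9}.
Ancestors of c10: {c10, c14, c5, c8}.
Common ancestors: {c5, c8}.
Among these, c8 is not an ancestor of any other common ancestor — it is the merge base.

c8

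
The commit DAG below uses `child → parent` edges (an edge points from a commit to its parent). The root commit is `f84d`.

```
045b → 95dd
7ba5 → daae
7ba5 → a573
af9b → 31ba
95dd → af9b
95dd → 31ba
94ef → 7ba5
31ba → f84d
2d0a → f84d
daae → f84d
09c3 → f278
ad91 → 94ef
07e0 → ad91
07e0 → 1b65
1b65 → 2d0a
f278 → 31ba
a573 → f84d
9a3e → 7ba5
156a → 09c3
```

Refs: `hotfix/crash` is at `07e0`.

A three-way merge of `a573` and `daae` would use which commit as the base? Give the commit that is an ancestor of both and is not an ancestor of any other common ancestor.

Ancestors of a573: {a573, f84d}.
Ancestors of daae: {daae, f84d}.
Common ancestors: {f84d}.
The only common ancestor is f84d, so it is the merge base.

f84d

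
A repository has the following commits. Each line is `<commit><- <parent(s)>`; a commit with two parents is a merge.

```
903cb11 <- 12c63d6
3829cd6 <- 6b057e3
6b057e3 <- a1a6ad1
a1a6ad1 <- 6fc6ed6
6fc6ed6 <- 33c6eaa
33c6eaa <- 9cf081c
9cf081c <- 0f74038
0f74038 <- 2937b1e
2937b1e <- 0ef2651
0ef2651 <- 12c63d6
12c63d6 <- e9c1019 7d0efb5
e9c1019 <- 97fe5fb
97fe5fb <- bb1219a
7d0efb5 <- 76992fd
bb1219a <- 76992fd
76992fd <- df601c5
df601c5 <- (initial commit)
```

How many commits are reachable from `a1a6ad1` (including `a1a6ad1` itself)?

14

Walking parent pointers from a1a6ad1: reachable set = {0ef2651, 0f74038, 12c63d6, 2937b1e, 33c6eaa, 6fc6ed6, 76992fd, 7d0efb5, 97fe5fb, 9cf081c, a1a6ad1, bb1219a, df601c5, e9c1019}.
That is 14 commits.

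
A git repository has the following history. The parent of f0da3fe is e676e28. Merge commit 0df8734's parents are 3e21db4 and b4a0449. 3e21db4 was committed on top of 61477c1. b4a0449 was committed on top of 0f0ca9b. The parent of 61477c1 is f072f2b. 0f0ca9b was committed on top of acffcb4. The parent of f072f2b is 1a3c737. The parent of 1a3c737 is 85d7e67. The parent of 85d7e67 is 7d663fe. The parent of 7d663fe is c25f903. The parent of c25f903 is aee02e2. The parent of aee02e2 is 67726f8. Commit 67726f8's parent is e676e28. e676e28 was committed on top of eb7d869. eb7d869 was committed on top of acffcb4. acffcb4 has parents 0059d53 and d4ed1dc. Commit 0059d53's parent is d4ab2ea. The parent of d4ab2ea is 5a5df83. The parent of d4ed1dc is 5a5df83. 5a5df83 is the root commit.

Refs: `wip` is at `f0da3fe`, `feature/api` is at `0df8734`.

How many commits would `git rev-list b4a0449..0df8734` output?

12

Reachable from 0df8734: {0059d53, 0df8734, 0f0ca9b, 1a3c737, 3e21db4, 5a5df83, 61477c1, 67726f8, 7d663fe, 85d7e67, acffcb4, aee02e2, b4a0449, c25f903, d4ab2ea, d4ed1dc, e676e28, eb7d869, f072f2b}.
Reachable from b4a0449: {0059d53, 0f0ca9b, 5a5df83, acffcb4, b4a0449, d4ab2ea, d4ed1dc}.
In 0df8734's history but not b4a0449's: {0df8734, 1a3c737, 3e21db4, 61477c1, 67726f8, 7d663fe, 85d7e67, aee02e2, c25f903, e676e28, eb7d869, f072f2b} — 12 commits.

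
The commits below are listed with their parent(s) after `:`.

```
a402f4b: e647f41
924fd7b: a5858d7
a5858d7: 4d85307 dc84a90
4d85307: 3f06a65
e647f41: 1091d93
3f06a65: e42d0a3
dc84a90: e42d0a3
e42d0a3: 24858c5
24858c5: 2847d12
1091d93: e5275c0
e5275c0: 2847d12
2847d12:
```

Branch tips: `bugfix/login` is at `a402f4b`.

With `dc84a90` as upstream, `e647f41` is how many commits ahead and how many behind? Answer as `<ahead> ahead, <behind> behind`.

Reachable from e647f41: {1091d93, 2847d12, e5275c0, e647f41}.
Reachable from dc84a90: {24858c5, 2847d12, dc84a90, e42d0a3}.
Only in e647f41's history (ahead): {1091d93, e5275c0, e647f41} — 3.
Only in dc84a90's history (behind): {24858c5, dc84a90, e42d0a3} — 3.

3 ahead, 3 behind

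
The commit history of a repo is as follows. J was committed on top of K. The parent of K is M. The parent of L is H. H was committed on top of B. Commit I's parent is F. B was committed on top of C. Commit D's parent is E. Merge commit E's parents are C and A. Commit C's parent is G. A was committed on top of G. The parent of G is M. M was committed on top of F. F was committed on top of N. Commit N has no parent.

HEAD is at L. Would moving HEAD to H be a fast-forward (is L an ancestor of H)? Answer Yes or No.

A fast-forward from L to H is possible iff L is an ancestor of H.
Ancestors of H: {B, C, F, G, H, M, N}.
L is not among them, so fast-forward is not possible.

No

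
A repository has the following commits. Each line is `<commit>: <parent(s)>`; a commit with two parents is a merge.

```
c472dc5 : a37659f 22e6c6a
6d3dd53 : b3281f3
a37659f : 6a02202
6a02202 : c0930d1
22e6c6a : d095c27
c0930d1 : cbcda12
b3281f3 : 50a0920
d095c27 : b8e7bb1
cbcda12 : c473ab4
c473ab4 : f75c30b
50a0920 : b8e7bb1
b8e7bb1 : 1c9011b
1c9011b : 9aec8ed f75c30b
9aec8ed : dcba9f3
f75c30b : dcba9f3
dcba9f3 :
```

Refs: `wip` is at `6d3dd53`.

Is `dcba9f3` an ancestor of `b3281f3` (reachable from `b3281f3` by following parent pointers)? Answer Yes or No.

Yes

Ancestors of b3281f3 (commits reachable by following parents): {1c9011b, 50a0920, 9aec8ed, b3281f3, b8e7bb1, dcba9f3, f75c30b}.
dcba9f3 is in that set, so it is an ancestor of b3281f3.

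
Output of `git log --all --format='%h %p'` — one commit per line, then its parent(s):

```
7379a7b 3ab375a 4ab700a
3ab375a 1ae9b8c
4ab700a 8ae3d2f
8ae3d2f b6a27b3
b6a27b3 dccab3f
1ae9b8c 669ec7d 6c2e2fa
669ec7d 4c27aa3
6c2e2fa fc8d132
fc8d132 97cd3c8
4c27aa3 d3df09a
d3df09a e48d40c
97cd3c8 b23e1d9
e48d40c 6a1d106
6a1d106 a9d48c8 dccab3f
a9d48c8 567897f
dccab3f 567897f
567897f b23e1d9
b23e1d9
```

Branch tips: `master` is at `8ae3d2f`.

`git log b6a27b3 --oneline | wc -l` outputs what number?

4

Walking parent pointers from b6a27b3: reachable set = {567897f, b23e1d9, b6a27b3, dccab3f}.
That is 4 commits.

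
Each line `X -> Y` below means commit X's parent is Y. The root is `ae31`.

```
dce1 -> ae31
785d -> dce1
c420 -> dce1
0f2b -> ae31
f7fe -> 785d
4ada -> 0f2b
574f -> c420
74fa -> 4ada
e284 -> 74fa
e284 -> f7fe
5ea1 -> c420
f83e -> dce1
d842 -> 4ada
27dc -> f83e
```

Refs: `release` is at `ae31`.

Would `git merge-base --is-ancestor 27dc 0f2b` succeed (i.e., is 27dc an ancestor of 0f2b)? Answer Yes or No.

No

Ancestors of 0f2b: {0f2b, ae31}.
27dc is not in that set, so it is not an ancestor of 0f2b.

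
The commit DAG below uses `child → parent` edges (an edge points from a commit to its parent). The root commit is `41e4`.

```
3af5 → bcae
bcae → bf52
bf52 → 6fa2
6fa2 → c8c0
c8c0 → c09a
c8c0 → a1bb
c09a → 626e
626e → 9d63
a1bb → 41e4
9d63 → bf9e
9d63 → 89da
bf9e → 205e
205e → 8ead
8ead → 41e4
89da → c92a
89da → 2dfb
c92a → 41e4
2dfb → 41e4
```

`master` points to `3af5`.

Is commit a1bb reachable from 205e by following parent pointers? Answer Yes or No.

Ancestors of 205e: {205e, 41e4, 8ead}.
a1bb is not in that set, so it is not an ancestor of 205e.

No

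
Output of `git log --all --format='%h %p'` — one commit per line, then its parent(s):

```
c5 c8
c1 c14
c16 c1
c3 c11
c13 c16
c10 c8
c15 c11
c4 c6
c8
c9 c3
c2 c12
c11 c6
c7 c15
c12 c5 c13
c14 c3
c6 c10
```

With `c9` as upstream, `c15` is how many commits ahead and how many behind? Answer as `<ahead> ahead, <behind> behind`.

1 ahead, 2 behind

Reachable from c15: {c10, c11, c15, c6, c8}.
Reachable from c9: {c10, c11, c3, c6, c8, c9}.
Only in c15's history (ahead): {c15} — 1.
Only in c9's history (behind): {c3, c9} — 2.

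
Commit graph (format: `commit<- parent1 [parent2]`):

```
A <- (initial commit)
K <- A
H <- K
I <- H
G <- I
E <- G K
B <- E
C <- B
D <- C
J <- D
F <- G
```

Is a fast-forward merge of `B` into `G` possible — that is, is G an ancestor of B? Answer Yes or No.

A fast-forward from G to B is possible iff G is an ancestor of B.
Ancestors of B: {A, B, E, G, H, I, K}.
G is among them, so fast-forward is possible.

Yes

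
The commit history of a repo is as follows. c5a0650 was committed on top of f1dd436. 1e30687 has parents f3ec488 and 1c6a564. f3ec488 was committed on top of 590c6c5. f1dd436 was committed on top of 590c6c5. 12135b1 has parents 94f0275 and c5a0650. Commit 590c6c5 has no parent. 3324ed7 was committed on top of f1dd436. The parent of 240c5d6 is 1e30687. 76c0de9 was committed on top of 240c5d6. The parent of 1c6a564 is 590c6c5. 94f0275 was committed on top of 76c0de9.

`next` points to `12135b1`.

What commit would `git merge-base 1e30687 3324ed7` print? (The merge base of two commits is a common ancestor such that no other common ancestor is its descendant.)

590c6c5

Ancestors of 1e30687: {1c6a564, 1e30687, 590c6c5, f3ec488}.
Ancestors of 3324ed7: {3324ed7, 590c6c5, f1dd436}.
Common ancestors: {590c6c5}.
The only common ancestor is 590c6c5, so it is the merge base.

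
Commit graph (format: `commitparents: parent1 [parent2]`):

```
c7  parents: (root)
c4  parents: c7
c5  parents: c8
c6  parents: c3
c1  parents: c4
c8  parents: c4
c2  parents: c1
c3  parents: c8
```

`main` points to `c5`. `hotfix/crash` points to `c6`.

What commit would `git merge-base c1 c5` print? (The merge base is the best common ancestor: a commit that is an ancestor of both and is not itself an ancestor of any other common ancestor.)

c4

Ancestors of c1: {c1, c4, c7}.
Ancestors of c5: {c4, c5, c7, c8}.
Common ancestors: {c4, c7}.
Among these, c4 is not an ancestor of any other common ancestor — it is the merge base.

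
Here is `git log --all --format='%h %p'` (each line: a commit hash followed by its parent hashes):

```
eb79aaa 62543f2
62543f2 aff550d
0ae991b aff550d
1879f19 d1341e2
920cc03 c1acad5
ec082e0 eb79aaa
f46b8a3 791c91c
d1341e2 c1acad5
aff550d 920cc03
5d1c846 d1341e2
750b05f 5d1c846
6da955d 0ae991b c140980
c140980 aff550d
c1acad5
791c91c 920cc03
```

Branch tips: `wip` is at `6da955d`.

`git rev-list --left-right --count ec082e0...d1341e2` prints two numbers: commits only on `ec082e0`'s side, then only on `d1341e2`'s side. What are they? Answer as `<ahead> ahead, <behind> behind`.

5 ahead, 1 behind

Reachable from ec082e0: {62543f2, 920cc03, aff550d, c1acad5, eb79aaa, ec082e0}.
Reachable from d1341e2: {c1acad5, d1341e2}.
Only in ec082e0's history (ahead): {62543f2, 920cc03, aff550d, eb79aaa, ec082e0} — 5.
Only in d1341e2's history (behind): {d1341e2} — 1.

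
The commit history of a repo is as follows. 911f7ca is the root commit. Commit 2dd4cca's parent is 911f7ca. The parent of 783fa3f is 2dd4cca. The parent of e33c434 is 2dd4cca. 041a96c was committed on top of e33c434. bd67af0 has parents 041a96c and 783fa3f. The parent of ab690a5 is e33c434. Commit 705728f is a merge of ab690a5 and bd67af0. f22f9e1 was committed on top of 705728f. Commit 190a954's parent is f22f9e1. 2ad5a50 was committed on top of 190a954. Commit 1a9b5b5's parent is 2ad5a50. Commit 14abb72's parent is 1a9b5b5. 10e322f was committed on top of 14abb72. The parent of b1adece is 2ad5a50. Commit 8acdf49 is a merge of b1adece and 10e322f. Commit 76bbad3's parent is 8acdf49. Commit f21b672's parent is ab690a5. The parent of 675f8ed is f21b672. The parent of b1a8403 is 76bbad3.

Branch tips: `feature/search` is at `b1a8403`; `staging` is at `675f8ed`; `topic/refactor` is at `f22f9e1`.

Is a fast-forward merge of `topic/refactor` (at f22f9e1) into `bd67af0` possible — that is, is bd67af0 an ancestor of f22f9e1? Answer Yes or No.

A fast-forward from bd67af0 to f22f9e1 is possible iff bd67af0 is an ancestor of f22f9e1.
Ancestors of f22f9e1: {041a96c, 2dd4cca, 705728f, 783fa3f, 911f7ca, ab690a5, bd67af0, e33c434, f22f9e1}.
bd67af0 is among them, so fast-forward is possible.

Yes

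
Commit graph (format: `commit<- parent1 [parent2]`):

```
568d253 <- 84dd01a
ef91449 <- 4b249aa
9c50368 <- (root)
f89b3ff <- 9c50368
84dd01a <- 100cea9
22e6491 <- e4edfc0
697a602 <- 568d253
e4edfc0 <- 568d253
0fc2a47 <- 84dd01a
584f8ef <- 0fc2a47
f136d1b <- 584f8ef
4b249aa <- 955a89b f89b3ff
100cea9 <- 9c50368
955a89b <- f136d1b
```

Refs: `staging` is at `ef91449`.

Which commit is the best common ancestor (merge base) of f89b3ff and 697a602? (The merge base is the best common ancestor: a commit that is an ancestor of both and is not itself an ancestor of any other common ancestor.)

9c50368

Ancestors of f89b3ff: {9c50368, f89b3ff}.
Ancestors of 697a602: {100cea9, 568d253, 697a602, 84dd01a, 9c50368}.
Common ancestors: {9c50368}.
The only common ancestor is 9c50368, so it is the merge base.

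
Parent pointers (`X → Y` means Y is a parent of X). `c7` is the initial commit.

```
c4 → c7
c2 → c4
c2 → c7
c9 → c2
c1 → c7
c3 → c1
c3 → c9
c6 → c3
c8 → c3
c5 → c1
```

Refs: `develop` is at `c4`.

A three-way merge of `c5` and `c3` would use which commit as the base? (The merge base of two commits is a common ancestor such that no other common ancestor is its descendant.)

Ancestors of c5: {c1, c5, c7}.
Ancestors of c3: {c1, c2, c3, c4, c7, c9}.
Common ancestors: {c1, c7}.
Among these, c1 is not an ancestor of any other common ancestor — it is the merge base.

c1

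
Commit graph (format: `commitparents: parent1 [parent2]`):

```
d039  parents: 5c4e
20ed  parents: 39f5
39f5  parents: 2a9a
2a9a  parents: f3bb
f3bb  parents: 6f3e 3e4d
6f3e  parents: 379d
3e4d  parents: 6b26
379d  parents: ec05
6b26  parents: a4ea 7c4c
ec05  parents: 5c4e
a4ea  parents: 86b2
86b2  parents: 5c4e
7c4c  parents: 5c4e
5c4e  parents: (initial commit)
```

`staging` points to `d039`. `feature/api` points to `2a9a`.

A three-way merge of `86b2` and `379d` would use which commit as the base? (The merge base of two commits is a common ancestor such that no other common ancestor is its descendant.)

Ancestors of 86b2: {5c4e, 86b2}.
Ancestors of 379d: {379d, 5c4e, ec05}.
Common ancestors: {5c4e}.
The only common ancestor is 5c4e, so it is the merge base.

5c4e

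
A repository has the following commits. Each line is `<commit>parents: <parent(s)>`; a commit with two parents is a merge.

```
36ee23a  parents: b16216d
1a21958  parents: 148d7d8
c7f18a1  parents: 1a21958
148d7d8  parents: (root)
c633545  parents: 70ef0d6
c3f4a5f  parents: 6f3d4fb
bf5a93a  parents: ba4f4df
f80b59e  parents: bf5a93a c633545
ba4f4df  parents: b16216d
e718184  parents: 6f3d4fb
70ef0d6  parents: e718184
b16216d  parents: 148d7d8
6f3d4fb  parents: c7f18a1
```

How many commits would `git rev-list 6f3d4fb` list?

Walking parent pointers from 6f3d4fb: reachable set = {148d7d8, 1a21958, 6f3d4fb, c7f18a1}.
That is 4 commits.

4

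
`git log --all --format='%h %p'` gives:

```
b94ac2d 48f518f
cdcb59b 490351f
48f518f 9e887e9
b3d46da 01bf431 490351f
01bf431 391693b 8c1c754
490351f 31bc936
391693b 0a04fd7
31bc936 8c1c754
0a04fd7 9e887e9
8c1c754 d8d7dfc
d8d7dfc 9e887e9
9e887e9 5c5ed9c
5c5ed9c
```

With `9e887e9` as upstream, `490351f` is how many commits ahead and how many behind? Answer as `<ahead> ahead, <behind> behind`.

Reachable from 490351f: {31bc936, 490351f, 5c5ed9c, 8c1c754, 9e887e9, d8d7dfc}.
Reachable from 9e887e9: {5c5ed9c, 9e887e9}.
Only in 490351f's history (ahead): {31bc936, 490351f, 8c1c754, d8d7dfc} — 4.
Only in 9e887e9's history (behind): {} — 0.

4 ahead, 0 behind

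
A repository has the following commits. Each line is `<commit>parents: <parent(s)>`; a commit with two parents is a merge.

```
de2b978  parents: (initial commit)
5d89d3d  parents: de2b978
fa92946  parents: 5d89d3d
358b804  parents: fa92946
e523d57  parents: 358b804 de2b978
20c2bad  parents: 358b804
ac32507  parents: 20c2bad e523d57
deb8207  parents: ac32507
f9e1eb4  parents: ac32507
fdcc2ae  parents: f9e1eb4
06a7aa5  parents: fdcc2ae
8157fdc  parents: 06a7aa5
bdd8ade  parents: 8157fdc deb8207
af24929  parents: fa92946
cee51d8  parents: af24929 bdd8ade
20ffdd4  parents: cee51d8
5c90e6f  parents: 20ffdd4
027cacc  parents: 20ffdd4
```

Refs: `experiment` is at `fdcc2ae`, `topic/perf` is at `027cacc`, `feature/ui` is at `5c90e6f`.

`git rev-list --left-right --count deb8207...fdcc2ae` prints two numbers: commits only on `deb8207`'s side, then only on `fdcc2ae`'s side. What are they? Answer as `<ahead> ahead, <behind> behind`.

Reachable from deb8207: {20c2bad, 358b804, 5d89d3d, ac32507, de2b978, deb8207, e523d57, fa92946}.
Reachable from fdcc2ae: {20c2bad, 358b804, 5d89d3d, ac32507, de2b978, e523d57, f9e1eb4, fa92946, fdcc2ae}.
Only in deb8207's history (ahead): {deb8207} — 1.
Only in fdcc2ae's history (behind): {f9e1eb4, fdcc2ae} — 2.

1 ahead, 2 behind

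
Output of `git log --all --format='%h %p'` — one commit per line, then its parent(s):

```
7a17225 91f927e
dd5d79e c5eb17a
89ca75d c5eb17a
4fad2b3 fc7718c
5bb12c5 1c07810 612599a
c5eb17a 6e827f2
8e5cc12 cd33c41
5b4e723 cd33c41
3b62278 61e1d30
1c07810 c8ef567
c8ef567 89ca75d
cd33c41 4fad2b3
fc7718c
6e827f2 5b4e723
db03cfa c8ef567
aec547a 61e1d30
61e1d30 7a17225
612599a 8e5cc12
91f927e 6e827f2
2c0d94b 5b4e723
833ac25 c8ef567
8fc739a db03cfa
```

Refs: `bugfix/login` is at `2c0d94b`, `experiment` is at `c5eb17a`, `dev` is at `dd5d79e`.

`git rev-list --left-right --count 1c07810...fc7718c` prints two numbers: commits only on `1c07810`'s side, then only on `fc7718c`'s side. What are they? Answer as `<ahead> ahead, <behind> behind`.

8 ahead, 0 behind

Reachable from 1c07810: {1c07810, 4fad2b3, 5b4e723, 6e827f2, 89ca75d, c5eb17a, c8ef567, cd33c41, fc7718c}.
Reachable from fc7718c: {fc7718c}.
Only in 1c07810's history (ahead): {1c07810, 4fad2b3, 5b4e723, 6e827f2, 89ca75d, c5eb17a, c8ef567, cd33c41} — 8.
Only in fc7718c's history (behind): {} — 0.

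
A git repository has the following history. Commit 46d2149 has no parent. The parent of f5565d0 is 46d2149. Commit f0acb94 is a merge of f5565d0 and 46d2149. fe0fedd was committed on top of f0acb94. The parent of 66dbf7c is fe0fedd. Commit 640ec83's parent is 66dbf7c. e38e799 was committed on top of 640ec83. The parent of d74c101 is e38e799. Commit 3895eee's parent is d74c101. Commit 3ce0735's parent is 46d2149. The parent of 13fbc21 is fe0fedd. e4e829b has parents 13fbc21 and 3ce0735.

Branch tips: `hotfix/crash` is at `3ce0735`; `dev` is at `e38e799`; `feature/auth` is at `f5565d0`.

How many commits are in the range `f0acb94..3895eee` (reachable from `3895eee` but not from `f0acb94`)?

6

Reachable from 3895eee: {3895eee, 46d2149, 640ec83, 66dbf7c, d74c101, e38e799, f0acb94, f5565d0, fe0fedd}.
Reachable from f0acb94: {46d2149, f0acb94, f5565d0}.
In 3895eee's history but not f0acb94's: {3895eee, 640ec83, 66dbf7c, d74c101, e38e799, fe0fedd} — 6 commits.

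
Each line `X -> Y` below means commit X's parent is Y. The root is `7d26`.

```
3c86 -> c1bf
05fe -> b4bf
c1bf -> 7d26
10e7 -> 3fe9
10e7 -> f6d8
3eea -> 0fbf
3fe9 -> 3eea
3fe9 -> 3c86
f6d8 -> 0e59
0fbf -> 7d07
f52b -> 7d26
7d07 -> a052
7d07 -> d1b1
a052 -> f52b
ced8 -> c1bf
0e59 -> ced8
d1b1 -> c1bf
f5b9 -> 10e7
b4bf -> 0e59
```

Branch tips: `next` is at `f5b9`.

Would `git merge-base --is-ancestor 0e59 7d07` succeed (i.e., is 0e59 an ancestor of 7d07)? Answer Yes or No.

No

Ancestors of 7d07: {7d07, 7d26, a052, c1bf, d1b1, f52b}.
0e59 is not in that set, so it is not an ancestor of 7d07.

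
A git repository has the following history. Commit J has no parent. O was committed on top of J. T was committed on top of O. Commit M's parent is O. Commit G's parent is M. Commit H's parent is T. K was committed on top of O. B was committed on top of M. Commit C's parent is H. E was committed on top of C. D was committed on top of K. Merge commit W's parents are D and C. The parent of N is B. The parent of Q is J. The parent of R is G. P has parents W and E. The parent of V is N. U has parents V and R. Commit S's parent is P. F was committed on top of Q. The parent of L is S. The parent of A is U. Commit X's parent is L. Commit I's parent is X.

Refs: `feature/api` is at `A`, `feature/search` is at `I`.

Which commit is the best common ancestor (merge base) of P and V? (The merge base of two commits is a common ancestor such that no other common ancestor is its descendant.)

Ancestors of P: {C, D, E, H, J, K, O, P, T, W}.
Ancestors of V: {B, J, M, N, O, V}.
Common ancestors: {J, O}.
Among these, O is not an ancestor of any other common ancestor — it is the merge base.

O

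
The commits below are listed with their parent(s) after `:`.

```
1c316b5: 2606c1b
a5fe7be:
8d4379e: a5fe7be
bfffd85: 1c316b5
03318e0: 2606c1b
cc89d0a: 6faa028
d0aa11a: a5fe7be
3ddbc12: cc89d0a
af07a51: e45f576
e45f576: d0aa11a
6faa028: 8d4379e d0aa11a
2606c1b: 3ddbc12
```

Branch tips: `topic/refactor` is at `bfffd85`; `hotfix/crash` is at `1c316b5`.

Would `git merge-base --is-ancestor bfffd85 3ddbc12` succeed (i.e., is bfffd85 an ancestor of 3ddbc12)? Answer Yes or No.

Ancestors of 3ddbc12: {3ddbc12, 6faa028, 8d4379e, a5fe7be, cc89d0a, d0aa11a}.
bfffd85 is not in that set, so it is not an ancestor of 3ddbc12.

No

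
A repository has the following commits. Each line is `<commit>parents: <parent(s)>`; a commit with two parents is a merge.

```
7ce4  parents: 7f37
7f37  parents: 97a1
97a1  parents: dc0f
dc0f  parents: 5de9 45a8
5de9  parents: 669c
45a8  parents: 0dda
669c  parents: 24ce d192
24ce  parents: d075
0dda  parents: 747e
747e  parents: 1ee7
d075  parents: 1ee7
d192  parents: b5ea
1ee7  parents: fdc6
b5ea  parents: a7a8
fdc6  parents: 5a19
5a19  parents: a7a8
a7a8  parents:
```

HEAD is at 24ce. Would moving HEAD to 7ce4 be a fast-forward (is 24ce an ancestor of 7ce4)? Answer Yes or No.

A fast-forward from 24ce to 7ce4 is possible iff 24ce is an ancestor of 7ce4.
Ancestors of 7ce4: {0dda, 1ee7, 24ce, 45a8, 5a19, 5de9, 669c, 747e, 7ce4, 7f37, 97a1, a7a8, b5ea, d075, d192, dc0f, fdc6}.
24ce is among them, so fast-forward is possible.

Yes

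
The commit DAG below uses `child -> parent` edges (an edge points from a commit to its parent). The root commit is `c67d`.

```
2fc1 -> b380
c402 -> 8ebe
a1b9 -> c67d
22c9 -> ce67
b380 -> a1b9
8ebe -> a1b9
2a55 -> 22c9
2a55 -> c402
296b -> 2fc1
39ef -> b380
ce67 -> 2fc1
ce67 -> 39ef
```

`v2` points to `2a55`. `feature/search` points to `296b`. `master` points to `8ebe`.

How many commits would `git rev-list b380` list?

3

Walking parent pointers from b380: reachable set = {a1b9, b380, c67d}.
That is 3 commits.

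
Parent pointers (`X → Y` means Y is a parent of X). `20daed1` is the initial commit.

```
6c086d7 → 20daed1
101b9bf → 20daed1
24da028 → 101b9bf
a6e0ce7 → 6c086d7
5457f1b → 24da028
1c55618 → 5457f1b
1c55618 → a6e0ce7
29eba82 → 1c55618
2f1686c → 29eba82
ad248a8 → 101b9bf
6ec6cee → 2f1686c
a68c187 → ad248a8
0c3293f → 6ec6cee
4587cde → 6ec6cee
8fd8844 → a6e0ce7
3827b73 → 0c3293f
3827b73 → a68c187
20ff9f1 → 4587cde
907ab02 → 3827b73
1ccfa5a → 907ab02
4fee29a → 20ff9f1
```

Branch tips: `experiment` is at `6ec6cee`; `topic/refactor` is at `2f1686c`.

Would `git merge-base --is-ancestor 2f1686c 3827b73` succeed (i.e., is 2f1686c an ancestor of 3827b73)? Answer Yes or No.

Ancestors of 3827b73 (commits reachable by following parents): {0c3293f, 101b9bf, 1c55618, 20daed1, 24da028, 29eba82, 2f1686c, 3827b73, 5457f1b, 6c086d7, 6ec6cee, a68c187, a6e0ce7, ad248a8}.
2f1686c is in that set, so it is an ancestor of 3827b73.

Yes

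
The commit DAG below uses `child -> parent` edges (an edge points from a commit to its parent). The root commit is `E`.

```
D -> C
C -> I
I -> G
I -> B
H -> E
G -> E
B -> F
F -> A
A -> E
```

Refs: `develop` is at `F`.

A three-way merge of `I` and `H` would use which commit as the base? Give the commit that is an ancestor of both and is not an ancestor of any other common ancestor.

E

Ancestors of I: {A, B, E, F, G, I}.
Ancestors of H: {E, H}.
Common ancestors: {E}.
The only common ancestor is E, so it is the merge base.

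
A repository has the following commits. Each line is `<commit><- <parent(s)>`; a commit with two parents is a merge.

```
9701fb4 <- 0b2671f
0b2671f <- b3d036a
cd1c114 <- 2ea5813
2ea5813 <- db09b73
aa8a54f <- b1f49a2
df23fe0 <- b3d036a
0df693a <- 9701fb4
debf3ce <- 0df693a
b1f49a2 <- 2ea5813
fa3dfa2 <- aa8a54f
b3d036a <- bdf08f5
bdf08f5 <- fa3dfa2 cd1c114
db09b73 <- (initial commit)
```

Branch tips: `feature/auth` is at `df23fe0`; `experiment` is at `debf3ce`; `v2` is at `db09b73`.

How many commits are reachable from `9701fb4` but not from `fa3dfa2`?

Reachable from 9701fb4: {0b2671f, 2ea5813, 9701fb4, aa8a54f, b1f49a2, b3d036a, bdf08f5, cd1c114, db09b73, fa3dfa2}.
Reachable from fa3dfa2: {2ea5813, aa8a54f, b1f49a2, db09b73, fa3dfa2}.
In 9701fb4's history but not fa3dfa2's: {0b2671f, 9701fb4, b3d036a, bdf08f5, cd1c114} — 5 commits.

5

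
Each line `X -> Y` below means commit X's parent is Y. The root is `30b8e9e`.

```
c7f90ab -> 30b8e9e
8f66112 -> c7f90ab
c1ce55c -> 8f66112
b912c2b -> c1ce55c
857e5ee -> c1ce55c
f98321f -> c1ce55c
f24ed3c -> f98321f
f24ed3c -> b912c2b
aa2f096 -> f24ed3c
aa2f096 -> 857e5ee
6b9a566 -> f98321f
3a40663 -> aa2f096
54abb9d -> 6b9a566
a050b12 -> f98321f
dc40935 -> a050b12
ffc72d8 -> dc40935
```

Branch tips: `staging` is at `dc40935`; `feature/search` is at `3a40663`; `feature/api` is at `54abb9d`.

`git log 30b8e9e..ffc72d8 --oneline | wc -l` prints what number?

Reachable from ffc72d8: {30b8e9e, 8f66112, a050b12, c1ce55c, c7f90ab, dc40935, f98321f, ffc72d8}.
Reachable from 30b8e9e: {30b8e9e}.
In ffc72d8's history but not 30b8e9e's: {8f66112, a050b12, c1ce55c, c7f90ab, dc40935, f98321f, ffc72d8} — 7 commits.

7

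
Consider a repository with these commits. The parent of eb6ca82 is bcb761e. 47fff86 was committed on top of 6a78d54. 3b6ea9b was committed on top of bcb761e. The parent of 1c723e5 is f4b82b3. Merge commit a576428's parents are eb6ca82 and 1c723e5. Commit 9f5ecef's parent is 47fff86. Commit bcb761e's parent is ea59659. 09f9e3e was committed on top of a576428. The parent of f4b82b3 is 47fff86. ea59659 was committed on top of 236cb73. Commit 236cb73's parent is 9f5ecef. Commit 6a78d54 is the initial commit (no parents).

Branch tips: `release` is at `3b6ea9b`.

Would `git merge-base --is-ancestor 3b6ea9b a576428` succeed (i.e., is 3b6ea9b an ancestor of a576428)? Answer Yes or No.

Ancestors of a576428: {1c723e5, 236cb73, 47fff86, 6a78d54, 9f5ecef, a576428, bcb761e, ea59659, eb6ca82, f4b82b3}.
3b6ea9b is not in that set, so it is not an ancestor of a576428.

No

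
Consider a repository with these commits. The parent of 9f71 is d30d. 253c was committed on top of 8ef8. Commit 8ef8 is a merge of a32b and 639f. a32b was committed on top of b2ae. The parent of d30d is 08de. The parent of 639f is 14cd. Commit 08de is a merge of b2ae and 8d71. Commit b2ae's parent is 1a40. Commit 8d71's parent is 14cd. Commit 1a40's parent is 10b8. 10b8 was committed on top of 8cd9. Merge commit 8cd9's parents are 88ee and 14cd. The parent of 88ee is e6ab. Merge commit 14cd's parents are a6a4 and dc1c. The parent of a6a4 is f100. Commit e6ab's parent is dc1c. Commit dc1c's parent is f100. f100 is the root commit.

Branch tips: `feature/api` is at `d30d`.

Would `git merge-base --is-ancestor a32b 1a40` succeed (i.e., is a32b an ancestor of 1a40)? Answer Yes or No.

No

Ancestors of 1a40: {10b8, 14cd, 1a40, 88ee, 8cd9, a6a4, dc1c, e6ab, f100}.
a32b is not in that set, so it is not an ancestor of 1a40.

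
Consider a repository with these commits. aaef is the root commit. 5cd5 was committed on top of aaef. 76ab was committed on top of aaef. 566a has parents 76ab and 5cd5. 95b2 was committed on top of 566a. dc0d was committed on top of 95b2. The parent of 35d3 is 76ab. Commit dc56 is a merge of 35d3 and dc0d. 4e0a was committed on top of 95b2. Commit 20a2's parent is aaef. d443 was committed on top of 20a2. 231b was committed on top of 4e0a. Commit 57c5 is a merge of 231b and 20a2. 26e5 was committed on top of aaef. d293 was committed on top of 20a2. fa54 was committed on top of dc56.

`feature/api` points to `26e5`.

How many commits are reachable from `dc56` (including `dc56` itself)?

8

Walking parent pointers from dc56: reachable set = {35d3, 566a, 5cd5, 76ab, 95b2, aaef, dc0d, dc56}.
That is 8 commits.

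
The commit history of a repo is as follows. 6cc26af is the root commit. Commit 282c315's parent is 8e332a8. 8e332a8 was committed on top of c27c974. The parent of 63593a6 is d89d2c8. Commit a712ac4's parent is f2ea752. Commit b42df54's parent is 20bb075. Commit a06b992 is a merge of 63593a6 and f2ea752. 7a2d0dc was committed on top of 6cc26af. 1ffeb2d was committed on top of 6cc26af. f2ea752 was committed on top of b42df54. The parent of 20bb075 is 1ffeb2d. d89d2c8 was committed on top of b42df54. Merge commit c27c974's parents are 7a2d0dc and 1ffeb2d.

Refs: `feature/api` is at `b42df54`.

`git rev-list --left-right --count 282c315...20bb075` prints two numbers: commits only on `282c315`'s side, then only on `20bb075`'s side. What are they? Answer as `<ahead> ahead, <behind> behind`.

Reachable from 282c315: {1ffeb2d, 282c315, 6cc26af, 7a2d0dc, 8e332a8, c27c974}.
Reachable from 20bb075: {1ffeb2d, 20bb075, 6cc26af}.
Only in 282c315's history (ahead): {282c315, 7a2d0dc, 8e332a8, c27c974} — 4.
Only in 20bb075's history (behind): {20bb075} — 1.

4 ahead, 1 behind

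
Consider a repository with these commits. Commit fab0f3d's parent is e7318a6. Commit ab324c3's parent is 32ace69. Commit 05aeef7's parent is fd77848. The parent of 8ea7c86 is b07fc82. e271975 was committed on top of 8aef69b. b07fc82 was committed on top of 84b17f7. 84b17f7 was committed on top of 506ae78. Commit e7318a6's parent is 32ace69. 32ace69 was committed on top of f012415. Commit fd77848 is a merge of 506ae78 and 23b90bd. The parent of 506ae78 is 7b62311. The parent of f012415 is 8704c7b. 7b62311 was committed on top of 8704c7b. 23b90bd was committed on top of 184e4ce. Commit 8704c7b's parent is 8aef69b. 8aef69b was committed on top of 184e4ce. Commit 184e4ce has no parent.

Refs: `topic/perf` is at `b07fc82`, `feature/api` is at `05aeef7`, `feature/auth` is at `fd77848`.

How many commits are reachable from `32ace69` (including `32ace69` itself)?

Walking parent pointers from 32ace69: reachable set = {184e4ce, 32ace69, 8704c7b, 8aef69b, f012415}.
That is 5 commits.

5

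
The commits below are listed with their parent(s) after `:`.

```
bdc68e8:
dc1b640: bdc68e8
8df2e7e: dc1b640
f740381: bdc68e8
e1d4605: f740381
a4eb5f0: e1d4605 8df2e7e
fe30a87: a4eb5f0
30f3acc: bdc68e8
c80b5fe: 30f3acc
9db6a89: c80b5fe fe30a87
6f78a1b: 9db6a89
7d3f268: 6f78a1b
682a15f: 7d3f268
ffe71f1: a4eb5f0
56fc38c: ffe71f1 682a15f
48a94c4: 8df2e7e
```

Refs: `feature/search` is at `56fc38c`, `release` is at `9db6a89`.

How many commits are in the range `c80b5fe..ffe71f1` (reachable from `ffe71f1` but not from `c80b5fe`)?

Reachable from ffe71f1: {8df2e7e, a4eb5f0, bdc68e8, dc1b640, e1d4605, f740381, ffe71f1}.
Reachable from c80b5fe: {30f3acc, bdc68e8, c80b5fe}.
In ffe71f1's history but not c80b5fe's: {8df2e7e, a4eb5f0, dc1b640, e1d4605, f740381, ffe71f1} — 6 commits.

6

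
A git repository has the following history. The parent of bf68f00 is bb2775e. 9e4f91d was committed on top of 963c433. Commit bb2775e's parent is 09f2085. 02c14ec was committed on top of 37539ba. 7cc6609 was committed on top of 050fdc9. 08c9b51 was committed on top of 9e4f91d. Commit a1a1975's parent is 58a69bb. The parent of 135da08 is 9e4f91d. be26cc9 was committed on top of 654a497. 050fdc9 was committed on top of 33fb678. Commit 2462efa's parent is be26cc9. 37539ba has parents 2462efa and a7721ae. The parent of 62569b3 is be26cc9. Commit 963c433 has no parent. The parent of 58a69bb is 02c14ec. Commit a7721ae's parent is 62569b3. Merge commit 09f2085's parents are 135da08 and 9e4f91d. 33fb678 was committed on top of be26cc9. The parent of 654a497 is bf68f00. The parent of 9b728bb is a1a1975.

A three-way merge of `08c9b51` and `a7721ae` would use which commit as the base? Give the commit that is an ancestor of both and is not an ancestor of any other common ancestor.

Ancestors of 08c9b51: {08c9b51, 963c433, 9e4f91d}.
Ancestors of a7721ae: {09f2085, 135da08, 62569b3, 654a497, 963c433, 9e4f91d, a7721ae, bb2775e, be26cc9, bf68f00}.
Common ancestors: {963c433, 9e4f91d}.
Among these, 9e4f91d is not an ancestor of any other common ancestor — it is the merge base.

9e4f91d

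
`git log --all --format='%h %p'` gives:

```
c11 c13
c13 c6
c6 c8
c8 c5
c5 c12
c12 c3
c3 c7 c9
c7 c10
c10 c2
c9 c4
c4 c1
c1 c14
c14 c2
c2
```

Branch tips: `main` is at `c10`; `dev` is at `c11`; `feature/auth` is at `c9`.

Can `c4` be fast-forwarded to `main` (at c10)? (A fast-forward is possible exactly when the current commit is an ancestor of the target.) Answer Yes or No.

A fast-forward from c4 to c10 is possible iff c4 is an ancestor of c10.
Ancestors of c10: {c10, c2}.
c4 is not among them, so fast-forward is not possible.

No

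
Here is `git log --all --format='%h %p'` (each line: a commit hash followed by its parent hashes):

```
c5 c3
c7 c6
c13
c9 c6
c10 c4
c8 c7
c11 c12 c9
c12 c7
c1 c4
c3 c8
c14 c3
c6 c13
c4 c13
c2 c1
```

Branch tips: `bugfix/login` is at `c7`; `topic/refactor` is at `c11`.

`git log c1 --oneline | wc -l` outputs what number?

3

Walking parent pointers from c1: reachable set = {c1, c13, c4}.
That is 3 commits.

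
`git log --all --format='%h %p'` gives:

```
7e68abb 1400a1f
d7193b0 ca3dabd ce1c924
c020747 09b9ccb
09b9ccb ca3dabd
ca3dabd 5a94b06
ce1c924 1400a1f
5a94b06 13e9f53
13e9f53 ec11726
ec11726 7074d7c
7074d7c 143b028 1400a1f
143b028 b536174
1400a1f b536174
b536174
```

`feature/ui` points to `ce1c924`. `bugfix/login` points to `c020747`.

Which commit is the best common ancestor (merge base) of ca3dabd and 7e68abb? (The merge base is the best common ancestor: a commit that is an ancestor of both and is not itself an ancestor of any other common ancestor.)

1400a1f

Ancestors of ca3dabd: {13e9f53, 1400a1f, 143b028, 5a94b06, 7074d7c, b536174, ca3dabd, ec11726}.
Ancestors of 7e68abb: {1400a1f, 7e68abb, b536174}.
Common ancestors: {1400a1f, b536174}.
Among these, 1400a1f is not an ancestor of any other common ancestor — it is the merge base.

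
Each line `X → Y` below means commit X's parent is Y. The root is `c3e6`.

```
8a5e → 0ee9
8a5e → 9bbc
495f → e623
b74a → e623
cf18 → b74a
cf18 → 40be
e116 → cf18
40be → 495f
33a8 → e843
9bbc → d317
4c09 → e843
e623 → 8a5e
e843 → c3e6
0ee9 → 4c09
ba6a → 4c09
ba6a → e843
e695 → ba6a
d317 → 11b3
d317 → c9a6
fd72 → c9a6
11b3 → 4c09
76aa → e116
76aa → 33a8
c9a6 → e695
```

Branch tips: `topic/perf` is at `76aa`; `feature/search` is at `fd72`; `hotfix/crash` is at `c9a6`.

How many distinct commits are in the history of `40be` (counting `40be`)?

Walking parent pointers from 40be: reachable set = {0ee9, 11b3, 40be, 495f, 4c09, 8a5e, 9bbc, ba6a, c3e6, c9a6, d317, e623, e695, e843}.
That is 14 commits.

14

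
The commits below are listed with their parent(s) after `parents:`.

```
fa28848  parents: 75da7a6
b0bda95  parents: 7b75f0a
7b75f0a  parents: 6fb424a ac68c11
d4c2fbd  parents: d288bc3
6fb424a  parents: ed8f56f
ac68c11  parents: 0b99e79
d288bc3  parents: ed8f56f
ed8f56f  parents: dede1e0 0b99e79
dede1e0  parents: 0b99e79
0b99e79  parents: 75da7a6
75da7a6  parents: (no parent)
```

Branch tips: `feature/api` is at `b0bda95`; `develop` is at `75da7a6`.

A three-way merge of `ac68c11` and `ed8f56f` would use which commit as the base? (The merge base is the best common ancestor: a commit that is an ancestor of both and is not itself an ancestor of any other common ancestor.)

Ancestors of ac68c11: {0b99e79, 75da7a6, ac68c11}.
Ancestors of ed8f56f: {0b99e79, 75da7a6, dede1e0, ed8f56f}.
Common ancestors: {0b99e79, 75da7a6}.
Among these, 0b99e79 is not an ancestor of any other common ancestor — it is the merge base.

0b99e79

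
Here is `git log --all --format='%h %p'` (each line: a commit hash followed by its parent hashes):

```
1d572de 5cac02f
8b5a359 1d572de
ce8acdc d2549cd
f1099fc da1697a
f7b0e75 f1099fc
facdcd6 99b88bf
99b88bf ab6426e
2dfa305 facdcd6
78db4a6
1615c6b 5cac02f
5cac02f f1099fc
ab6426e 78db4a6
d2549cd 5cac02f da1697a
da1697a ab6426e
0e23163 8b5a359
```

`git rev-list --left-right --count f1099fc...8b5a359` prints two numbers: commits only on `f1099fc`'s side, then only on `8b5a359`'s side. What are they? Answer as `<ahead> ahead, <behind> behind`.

0 ahead, 3 behind

Reachable from f1099fc: {78db4a6, ab6426e, da1697a, f1099fc}.
Reachable from 8b5a359: {1d572de, 5cac02f, 78db4a6, 8b5a359, ab6426e, da1697a, f1099fc}.
Only in f1099fc's history (ahead): {} — 0.
Only in 8b5a359's history (behind): {1d572de, 5cac02f, 8b5a359} — 3.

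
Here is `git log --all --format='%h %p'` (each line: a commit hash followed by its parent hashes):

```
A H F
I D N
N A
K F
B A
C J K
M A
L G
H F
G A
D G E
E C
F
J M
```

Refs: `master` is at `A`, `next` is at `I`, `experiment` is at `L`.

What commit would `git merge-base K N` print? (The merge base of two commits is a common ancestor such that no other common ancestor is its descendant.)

F

Ancestors of K: {F, K}.
Ancestors of N: {A, F, H, N}.
Common ancestors: {F}.
The only common ancestor is F, so it is the merge base.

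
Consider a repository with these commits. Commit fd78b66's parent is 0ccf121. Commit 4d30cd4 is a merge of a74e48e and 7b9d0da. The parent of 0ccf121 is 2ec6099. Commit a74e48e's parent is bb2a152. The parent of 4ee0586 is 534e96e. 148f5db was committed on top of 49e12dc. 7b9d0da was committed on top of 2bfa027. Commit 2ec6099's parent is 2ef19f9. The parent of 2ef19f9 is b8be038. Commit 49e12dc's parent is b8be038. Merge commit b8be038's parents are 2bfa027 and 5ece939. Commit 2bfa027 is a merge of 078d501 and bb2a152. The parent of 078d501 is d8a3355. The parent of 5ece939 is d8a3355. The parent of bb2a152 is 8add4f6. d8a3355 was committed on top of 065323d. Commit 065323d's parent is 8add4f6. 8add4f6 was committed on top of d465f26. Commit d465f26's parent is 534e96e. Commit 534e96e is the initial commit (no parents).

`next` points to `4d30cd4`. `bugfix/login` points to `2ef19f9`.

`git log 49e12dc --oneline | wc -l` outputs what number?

Walking parent pointers from 49e12dc: reachable set = {065323d, 078d501, 2bfa027, 49e12dc, 534e96e, 5ece939, 8add4f6, b8be038, bb2a152, d465f26, d8a3355}.
That is 11 commits.

11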